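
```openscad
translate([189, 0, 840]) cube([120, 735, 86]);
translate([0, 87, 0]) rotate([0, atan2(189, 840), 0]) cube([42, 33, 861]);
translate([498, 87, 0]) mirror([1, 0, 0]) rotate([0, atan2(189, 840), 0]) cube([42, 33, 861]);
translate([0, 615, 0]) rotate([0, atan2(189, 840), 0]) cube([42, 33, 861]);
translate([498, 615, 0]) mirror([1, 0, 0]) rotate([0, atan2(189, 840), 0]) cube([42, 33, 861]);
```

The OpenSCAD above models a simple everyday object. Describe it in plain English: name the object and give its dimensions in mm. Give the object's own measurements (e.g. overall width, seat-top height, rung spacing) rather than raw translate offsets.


A sawhorse. A 120×735×86 mm beam (x, y, z) sits on two A-frame leg pairs. Each pair is two raked legs of 42×33 mm section (33 mm along y) splaying symmetrically in x. Each leg rises 840 mm vertically over 189 mm of horizontal reach and is 861 mm long along its own axis. Every leg's outer bottom edge rests on the floor and its outer top edge meets a bottom edge of the beam — the left legs (tilting toward +x) meet the beam's −x bottom edge, the right legs (their mirror images, tilting toward −x) meet its +x bottom edge — so the leg tops tuck under the beam, the beam's underside is 840 mm above the floor, and the feet are 498 mm apart outside-to-outside with the beam centred between them. The two leg pairs are set in 87 mm from either end of the beam.


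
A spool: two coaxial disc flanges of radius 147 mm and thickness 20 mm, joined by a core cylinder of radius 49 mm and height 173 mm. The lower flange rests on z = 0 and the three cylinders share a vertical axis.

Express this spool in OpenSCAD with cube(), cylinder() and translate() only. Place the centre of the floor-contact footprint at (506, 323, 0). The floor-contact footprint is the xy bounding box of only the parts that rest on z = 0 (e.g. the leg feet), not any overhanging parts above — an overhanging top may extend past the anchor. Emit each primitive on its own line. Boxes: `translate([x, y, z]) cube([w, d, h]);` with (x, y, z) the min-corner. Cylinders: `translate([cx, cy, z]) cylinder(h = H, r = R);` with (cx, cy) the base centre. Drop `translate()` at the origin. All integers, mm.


translate([506, 323, 0]) cylinder(h = 20, r = 147);
translate([506, 323, 20]) cylinder(h = 173, r = 49);
translate([506, 323, 193]) cylinder(h = 20, r = 147);


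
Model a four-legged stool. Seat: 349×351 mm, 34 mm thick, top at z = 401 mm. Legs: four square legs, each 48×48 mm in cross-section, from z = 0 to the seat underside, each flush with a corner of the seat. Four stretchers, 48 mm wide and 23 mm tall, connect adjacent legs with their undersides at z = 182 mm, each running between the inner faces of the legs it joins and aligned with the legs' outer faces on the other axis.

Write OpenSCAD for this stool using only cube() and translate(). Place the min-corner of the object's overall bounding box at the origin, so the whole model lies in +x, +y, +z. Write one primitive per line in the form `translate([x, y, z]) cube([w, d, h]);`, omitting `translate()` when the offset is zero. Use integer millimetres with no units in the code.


translate([0, 0, 367]) cube([349, 351, 34]);
cube([48, 48, 367]);
translate([301, 0, 0]) cube([48, 48, 367]);
translate([0, 303, 0]) cube([48, 48, 367]);
translate([301, 303, 0]) cube([48, 48, 367]);
translate([48, 0, 182]) cube([253, 48, 23]);
translate([48, 303, 182]) cube([253, 48, 23]);
translate([0, 48, 182]) cube([48, 255, 23]);
translate([301, 48, 182]) cube([48, 255, 23]);


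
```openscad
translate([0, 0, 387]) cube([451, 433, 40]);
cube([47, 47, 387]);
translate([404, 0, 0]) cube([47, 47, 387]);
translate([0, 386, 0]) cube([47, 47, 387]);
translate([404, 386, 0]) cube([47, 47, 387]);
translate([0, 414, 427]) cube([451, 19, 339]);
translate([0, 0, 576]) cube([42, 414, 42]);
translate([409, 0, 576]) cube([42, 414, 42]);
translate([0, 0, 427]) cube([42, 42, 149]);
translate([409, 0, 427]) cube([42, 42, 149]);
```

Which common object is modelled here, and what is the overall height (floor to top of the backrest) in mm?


A chair. The overall height is 766 mm.

A slab on four corner posts with a tall panel at the back — a chair. The seat slab sits at z = 387 with thickness 40, and the 339 mm backrest starts at the seat top, so the overall height is 387 + 40 + 339 = 766 mm.


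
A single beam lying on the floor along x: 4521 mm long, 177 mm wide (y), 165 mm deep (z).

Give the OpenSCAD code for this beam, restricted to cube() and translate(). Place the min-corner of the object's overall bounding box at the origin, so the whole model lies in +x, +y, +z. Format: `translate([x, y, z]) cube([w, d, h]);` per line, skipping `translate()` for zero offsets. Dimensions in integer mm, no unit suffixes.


cube([4521, 177, 165]);


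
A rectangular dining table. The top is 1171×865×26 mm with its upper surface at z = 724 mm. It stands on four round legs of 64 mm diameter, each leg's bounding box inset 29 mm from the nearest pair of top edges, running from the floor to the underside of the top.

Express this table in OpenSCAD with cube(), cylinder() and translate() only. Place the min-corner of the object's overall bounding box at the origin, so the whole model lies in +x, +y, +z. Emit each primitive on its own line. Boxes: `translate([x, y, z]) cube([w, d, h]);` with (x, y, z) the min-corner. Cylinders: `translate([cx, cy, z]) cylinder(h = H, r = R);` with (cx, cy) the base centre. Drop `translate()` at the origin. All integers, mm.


translate([0, 0, 698]) cube([1171, 865, 26]);
translate([61, 61, 0]) cylinder(h = 698, r = 32);
translate([1110, 61, 0]) cylinder(h = 698, r = 32);
translate([61, 804, 0]) cylinder(h = 698, r = 32);
translate([1110, 804, 0]) cylinder(h = 698, r = 32);


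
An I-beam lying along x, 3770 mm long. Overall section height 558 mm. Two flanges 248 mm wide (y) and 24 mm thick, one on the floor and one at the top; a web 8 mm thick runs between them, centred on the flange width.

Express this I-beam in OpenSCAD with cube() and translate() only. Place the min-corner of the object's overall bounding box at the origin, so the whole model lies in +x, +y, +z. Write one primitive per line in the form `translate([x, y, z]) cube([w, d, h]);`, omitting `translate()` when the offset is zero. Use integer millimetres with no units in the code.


cube([3770, 248, 24]);
translate([0, 120, 24]) cube([3770, 8, 510]);
translate([0, 0, 534]) cube([3770, 248, 24]);


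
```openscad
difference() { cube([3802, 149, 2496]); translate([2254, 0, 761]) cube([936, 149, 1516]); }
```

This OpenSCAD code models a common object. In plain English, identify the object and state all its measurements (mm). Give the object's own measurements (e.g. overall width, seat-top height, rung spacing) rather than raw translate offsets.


A wall 3802 mm long (x), 149 mm thick (y), 2496 mm tall, with a rectangular window opening cut through it. The opening is 936 mm wide and 1516 mm tall; its sill is at z = 761 mm and its near (−x) edge is 2254 mm from the wall's −x end. The opening passes through the full wall thickness.


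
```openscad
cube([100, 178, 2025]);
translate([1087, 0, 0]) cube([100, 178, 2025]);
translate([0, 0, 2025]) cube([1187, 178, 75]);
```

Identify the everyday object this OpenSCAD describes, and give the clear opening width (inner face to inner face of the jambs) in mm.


A door frame. The clear opening width is 987 mm.

Two 2025 mm tall posts with a header on top — a door frame. The left jamb is 100 mm wide at x = 0; the right jamb starts at x = 1087. The clear opening is 1087 − 100 = 987 mm.


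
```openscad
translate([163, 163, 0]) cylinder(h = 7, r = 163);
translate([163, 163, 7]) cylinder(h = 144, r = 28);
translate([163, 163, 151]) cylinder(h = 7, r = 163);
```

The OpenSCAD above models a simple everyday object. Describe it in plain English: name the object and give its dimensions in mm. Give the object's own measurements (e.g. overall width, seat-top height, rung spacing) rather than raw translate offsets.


A spool: two coaxial disc flanges of radius 163 mm and thickness 7 mm, joined by a core cylinder of radius 28 mm and height 144 mm. The lower flange rests on z = 0 and the three cylinders share a vertical axis.


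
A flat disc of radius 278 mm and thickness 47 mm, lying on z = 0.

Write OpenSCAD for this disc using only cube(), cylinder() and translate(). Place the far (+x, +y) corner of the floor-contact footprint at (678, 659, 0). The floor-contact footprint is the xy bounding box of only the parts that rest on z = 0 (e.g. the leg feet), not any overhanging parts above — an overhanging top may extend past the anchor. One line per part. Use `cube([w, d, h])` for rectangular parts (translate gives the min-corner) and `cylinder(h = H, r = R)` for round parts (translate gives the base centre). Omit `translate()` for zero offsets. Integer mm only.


translate([400, 381, 0]) cylinder(h = 47, r = 278);


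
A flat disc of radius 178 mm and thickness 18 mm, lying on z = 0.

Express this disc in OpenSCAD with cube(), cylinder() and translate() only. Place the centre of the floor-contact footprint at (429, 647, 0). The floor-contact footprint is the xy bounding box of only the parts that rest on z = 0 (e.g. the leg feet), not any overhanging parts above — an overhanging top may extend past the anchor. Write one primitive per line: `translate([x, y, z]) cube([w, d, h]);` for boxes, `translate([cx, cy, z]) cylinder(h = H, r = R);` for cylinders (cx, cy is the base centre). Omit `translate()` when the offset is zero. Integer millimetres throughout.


translate([429, 647, 0]) cylinder(h = 18, r = 178);


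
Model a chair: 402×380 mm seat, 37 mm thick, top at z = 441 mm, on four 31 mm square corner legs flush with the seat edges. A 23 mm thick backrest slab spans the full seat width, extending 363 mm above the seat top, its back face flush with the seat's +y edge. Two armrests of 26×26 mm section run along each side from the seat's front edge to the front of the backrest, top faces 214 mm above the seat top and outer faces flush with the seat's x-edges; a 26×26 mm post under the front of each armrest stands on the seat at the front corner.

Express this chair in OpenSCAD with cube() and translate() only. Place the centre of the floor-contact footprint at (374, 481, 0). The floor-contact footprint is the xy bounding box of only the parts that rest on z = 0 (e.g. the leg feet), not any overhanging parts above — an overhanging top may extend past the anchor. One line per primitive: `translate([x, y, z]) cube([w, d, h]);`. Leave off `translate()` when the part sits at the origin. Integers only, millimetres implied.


translate([173, 291, 404]) cube([402, 380, 37]);
translate([173, 291, 0]) cube([31, 31, 404]);
translate([544, 291, 0]) cube([31, 31, 404]);
translate([173, 640, 0]) cube([31, 31, 404]);
translate([544, 640, 0]) cube([31, 31, 404]);
translate([173, 648, 441]) cube([402, 23, 363]);
translate([173, 291, 629]) cube([26, 357, 26]);
translate([549, 291, 629]) cube([26, 357, 26]);
translate([173, 291, 441]) cube([26, 26, 188]);
translate([549, 291, 441]) cube([26, 26, 188]);


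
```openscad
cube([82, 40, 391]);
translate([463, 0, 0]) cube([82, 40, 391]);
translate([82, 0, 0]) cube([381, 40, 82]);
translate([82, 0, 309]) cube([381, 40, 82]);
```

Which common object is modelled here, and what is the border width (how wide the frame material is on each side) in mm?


A picture frame. The border width is 82 mm.

Four thin pieces enclosing a rectangular opening — a picture frame. The two full-height stiles are 391 mm tall; the top rail sits at z = 309 and is 82 mm tall, so the border above the opening is 391 − 309 = 82 mm, matching the stile x-width.


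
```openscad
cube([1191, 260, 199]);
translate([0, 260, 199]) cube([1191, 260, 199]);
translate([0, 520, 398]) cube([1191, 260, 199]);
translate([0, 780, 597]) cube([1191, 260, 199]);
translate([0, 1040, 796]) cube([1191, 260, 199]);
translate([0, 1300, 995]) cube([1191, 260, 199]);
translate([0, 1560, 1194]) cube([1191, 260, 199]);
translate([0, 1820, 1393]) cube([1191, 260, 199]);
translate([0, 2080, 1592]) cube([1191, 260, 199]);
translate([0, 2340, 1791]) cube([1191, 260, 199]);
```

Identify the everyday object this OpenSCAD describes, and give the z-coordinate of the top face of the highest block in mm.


A staircase. The total rise is 1990 mm.

10 identical blocks, each offset up and back from the previous — a staircase. Each step is 199 mm tall and there are 10 of them, so the total rise is 10 × 199 = 1990 mm.


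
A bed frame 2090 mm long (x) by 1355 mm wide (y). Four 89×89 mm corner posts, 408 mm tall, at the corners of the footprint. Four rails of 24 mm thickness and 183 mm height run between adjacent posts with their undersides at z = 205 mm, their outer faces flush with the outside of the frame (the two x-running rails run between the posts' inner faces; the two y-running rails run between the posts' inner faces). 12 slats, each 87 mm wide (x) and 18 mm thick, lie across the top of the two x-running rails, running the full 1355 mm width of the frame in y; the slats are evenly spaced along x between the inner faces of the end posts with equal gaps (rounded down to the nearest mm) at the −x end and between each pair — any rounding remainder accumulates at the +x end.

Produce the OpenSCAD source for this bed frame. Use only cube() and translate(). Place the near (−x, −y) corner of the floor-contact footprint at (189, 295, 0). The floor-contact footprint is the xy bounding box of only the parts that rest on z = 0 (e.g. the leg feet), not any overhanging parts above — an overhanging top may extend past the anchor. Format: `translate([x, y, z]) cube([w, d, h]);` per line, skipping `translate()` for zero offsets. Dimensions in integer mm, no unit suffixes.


translate([189, 295, 0]) cube([89, 89, 408]);
translate([189, 1561, 0]) cube([89, 89, 408]);
translate([2190, 295, 0]) cube([89, 89, 408]);
translate([2190, 1561, 0]) cube([89, 89, 408]);
translate([278, 295, 205]) cube([1912, 24, 183]);
translate([278, 1626, 205]) cube([1912, 24, 183]);
translate([189, 384, 205]) cube([24, 1177, 183]);
translate([2255, 384, 205]) cube([24, 1177, 183]);
translate([344, 295, 388]) cube([87, 1355, 18]);
translate([497, 295, 388]) cube([87, 1355, 18]);
translate([650, 295, 388]) cube([87, 1355, 18]);
translate([803, 295, 388]) cube([87, 1355, 18]);
translate([956, 295, 388]) cube([87, 1355, 18]);
translate([1109, 295, 388]) cube([87, 1355, 18]);
translate([1262, 295, 388]) cube([87, 1355, 18]);
translate([1415, 295, 388]) cube([87, 1355, 18]);
translate([1568, 295, 388]) cube([87, 1355, 18]);
translate([1721, 295, 388]) cube([87, 1355, 18]);
translate([1874, 295, 388]) cube([87, 1355, 18]);
translate([2027, 295, 388]) cube([87, 1355, 18]);


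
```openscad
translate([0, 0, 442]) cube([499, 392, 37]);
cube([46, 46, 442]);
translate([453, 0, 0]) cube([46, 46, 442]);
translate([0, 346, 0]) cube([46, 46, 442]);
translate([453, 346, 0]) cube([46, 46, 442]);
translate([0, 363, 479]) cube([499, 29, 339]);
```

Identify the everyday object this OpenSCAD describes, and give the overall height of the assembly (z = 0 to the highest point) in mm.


A chair. The overall height is 818 mm.

A slab on four corner posts with a tall panel at the back — a chair. The seat slab sits at z = 442 with thickness 37, and the 339 mm backrest starts at the seat top, so the overall height is 442 + 37 + 339 = 818 mm.


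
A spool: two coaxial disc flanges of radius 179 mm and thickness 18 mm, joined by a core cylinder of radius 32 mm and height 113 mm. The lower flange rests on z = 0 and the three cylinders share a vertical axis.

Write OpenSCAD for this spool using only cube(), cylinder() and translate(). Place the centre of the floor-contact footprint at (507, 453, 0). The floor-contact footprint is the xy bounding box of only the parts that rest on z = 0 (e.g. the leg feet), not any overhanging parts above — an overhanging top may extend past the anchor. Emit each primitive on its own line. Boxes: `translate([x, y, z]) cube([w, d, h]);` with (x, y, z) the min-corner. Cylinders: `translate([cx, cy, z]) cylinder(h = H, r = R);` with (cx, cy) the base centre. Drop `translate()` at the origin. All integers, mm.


translate([507, 453, 0]) cylinder(h = 18, r = 179);
translate([507, 453, 18]) cylinder(h = 113, r = 32);
translate([507, 453, 131]) cylinder(h = 18, r = 179);


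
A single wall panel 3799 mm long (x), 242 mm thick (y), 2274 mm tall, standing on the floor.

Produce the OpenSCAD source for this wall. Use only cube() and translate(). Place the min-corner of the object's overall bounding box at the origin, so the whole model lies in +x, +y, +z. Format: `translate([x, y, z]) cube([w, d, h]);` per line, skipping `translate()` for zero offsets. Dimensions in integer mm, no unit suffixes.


cube([3799, 242, 2274]);


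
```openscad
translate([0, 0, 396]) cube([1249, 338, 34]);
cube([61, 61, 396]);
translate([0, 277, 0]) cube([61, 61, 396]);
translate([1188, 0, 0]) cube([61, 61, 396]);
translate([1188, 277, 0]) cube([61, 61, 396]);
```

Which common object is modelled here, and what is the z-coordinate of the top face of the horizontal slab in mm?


A bench. The seat-top height is 430 mm.

A long slab on four corner posts — a bench. The slab sits at z = 396 with thickness 34, so the top is 396 + 34 = 430 mm.


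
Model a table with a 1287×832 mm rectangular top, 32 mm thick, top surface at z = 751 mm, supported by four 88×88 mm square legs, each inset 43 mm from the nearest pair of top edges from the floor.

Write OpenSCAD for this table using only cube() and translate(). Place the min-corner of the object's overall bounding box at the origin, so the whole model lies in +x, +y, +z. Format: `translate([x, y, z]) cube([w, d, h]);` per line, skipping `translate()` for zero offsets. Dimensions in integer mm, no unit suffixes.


// leg_h = 751 - 32 = 719
translate([0, 0, 719]) cube([1287, 832, 32]);
translate([43, 43, 0]) cube([88, 88, 719]);
translate([1156, 43, 0]) cube([88, 88, 719]);
translate([43, 701, 0]) cube([88, 88, 719]);
translate([1156, 701, 0]) cube([88, 88, 719]);


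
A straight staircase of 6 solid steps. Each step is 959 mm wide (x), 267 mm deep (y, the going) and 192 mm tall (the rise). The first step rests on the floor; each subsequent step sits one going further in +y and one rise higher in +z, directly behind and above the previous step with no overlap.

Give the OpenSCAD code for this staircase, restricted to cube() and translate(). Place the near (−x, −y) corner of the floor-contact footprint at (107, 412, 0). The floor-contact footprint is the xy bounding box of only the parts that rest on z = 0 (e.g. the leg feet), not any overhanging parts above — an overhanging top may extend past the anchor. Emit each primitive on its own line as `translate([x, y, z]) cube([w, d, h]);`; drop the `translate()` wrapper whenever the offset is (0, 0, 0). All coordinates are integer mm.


translate([107, 412, 0]) cube([959, 267, 192]);
translate([107, 679, 192]) cube([959, 267, 192]);
translate([107, 946, 384]) cube([959, 267, 192]);
translate([107, 1213, 576]) cube([959, 267, 192]);
translate([107, 1480, 768]) cube([959, 267, 192]);
translate([107, 1747, 960]) cube([959, 267, 192]);


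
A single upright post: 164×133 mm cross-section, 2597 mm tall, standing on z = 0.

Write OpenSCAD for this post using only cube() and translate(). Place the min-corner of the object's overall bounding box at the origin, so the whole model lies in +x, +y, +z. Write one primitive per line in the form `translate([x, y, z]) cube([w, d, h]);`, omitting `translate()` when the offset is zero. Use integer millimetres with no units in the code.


cube([164, 133, 2597]);


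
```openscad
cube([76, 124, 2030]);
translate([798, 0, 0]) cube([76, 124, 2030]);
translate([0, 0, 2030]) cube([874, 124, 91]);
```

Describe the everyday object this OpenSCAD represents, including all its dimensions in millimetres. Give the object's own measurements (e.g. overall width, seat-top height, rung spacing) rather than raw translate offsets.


A door frame. The clear opening is 722 mm wide and 2030 mm high. Two 76 mm wide jambs, 124 mm deep, stand either side of the opening from the floor to the top of the opening. A 91 mm thick head sits across the top of both jambs, spanning the full outside width of the frame.


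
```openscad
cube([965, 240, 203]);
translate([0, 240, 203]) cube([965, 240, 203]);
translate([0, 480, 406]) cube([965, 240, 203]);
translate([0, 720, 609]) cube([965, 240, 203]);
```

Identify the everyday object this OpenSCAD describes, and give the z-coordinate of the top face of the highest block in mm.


A staircase. The total rise is 812 mm.

4 identical blocks, each offset up and back from the previous — a staircase. Each step is 203 mm tall and there are 4 of them, so the total rise is 4 × 203 = 812 mm.


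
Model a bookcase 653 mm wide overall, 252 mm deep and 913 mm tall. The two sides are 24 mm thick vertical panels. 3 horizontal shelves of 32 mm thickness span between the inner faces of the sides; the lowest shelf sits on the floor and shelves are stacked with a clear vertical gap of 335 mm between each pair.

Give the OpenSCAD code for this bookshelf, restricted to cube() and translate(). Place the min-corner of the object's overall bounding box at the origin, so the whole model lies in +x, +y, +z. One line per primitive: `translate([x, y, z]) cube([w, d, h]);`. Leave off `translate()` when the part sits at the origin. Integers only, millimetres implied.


cube([24, 252, 913]);
translate([629, 0, 0]) cube([24, 252, 913]);
translate([24, 0, 0]) cube([605, 252, 32]);
translate([24, 0, 367]) cube([605, 252, 32]);
translate([24, 0, 734]) cube([605, 252, 32]);


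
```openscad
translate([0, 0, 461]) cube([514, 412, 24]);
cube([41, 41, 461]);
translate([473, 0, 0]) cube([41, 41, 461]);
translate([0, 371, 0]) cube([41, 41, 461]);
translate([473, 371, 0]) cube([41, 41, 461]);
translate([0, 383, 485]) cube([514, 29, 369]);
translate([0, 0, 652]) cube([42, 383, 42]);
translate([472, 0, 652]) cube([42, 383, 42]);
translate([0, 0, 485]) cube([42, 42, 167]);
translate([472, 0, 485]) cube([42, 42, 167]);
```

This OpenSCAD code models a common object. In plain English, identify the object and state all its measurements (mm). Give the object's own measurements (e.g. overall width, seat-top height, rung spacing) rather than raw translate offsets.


A chair. The seat is a 514×412×24 mm slab with its top at z = 485 mm, on four 41×41 mm corner legs (flush with the seat edges, standing on z = 0). A flat backrest 29 mm thick, 369 mm tall, spans the full seat width and rises from the seat top along its +y edge, rear face flush with the rear of the seat. Two armrests of 42×42 mm section run along each side from the seat's front edge to the front of the backrest, top faces 209 mm above the seat top and outer faces flush with the seat's x-edges; a 42×42 mm post under the front of each armrest stands on the seat at the front corner.


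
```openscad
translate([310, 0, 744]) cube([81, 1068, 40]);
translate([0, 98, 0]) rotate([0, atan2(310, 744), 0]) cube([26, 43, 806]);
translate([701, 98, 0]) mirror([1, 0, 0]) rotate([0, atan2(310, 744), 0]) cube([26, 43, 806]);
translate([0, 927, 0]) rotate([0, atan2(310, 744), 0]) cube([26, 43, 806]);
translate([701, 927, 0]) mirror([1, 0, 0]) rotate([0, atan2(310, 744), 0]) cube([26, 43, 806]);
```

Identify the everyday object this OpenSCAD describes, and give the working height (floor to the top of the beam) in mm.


A sawhorse. The overall height is 784 mm.

A beam across two mirrored pairs of raked legs — a sawhorse. The beam's underside is at z = 744 (matching the legs' vertical rise in atan2(310, 744)) and the beam is 40 mm tall, so its top is at 744 + 40 = 784 mm. The raked legs top out at the beam's underside, so that is the highest point.


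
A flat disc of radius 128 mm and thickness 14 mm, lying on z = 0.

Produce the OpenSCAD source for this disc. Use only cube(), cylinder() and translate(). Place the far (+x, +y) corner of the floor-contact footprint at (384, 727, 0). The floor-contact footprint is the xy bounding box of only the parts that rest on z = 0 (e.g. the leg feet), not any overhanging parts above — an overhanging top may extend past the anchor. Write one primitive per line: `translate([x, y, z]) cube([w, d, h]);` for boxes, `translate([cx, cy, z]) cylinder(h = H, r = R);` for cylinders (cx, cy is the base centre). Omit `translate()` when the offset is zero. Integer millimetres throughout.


translate([256, 599, 0]) cylinder(h = 14, r = 128);


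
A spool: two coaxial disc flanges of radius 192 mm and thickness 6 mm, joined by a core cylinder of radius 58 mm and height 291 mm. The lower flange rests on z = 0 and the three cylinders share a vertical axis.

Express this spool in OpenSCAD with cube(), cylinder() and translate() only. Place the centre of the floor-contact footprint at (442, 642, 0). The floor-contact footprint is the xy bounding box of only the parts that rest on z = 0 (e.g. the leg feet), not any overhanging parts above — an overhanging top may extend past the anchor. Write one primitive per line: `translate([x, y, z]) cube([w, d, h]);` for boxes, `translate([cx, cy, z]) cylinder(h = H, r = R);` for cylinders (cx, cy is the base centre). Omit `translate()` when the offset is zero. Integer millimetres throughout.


translate([442, 642, 0]) cylinder(h = 6, r = 192);
translate([442, 642, 6]) cylinder(h = 291, r = 58);
translate([442, 642, 297]) cylinder(h = 6, r = 192);


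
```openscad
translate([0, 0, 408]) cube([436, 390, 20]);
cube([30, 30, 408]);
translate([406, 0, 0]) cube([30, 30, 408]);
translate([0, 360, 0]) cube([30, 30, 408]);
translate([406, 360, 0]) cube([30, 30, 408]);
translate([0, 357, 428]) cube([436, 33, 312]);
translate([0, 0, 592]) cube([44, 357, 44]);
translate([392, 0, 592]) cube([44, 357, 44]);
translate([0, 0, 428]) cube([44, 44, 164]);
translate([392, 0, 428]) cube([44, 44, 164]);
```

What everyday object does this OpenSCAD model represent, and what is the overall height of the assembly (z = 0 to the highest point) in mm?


A chair. The overall height is 740 mm.

A slab on four corner posts with a tall panel at the back — a chair. The seat slab sits at z = 408 with thickness 20, and the 312 mm backrest starts at the seat top, so the overall height is 408 + 20 + 312 = 740 mm.


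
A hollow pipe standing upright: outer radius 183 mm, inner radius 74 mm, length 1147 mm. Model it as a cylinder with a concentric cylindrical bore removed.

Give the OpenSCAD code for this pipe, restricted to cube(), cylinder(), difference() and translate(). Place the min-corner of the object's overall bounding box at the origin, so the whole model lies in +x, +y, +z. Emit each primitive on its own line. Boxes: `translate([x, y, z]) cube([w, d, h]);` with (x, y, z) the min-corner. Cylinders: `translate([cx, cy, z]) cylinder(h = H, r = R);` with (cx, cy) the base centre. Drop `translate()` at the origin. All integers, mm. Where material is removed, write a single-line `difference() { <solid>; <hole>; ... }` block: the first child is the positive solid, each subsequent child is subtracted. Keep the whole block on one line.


difference() { translate([183, 183, 0]) cylinder(h = 1147, r = 183); translate([183, 183, 0]) cylinder(h = 1147, r = 74); }


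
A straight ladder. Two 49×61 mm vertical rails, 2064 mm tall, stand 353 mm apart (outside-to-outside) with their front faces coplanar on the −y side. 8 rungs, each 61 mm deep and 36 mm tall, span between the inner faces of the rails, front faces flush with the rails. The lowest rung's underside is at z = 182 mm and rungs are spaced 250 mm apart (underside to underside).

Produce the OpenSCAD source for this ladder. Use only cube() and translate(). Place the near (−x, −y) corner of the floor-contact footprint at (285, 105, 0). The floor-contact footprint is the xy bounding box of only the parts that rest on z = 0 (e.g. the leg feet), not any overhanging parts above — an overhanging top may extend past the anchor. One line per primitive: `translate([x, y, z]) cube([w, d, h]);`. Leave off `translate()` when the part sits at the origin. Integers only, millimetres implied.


translate([285, 105, 0]) cube([49, 61, 2064]);
translate([589, 105, 0]) cube([49, 61, 2064]);
translate([334, 105, 182]) cube([255, 61, 36]);
translate([334, 105, 432]) cube([255, 61, 36]);
translate([334, 105, 682]) cube([255, 61, 36]);
translate([334, 105, 932]) cube([255, 61, 36]);
translate([334, 105, 1182]) cube([255, 61, 36]);
translate([334, 105, 1432]) cube([255, 61, 36]);
translate([334, 105, 1682]) cube([255, 61, 36]);
translate([334, 105, 1932]) cube([255, 61, 36]);


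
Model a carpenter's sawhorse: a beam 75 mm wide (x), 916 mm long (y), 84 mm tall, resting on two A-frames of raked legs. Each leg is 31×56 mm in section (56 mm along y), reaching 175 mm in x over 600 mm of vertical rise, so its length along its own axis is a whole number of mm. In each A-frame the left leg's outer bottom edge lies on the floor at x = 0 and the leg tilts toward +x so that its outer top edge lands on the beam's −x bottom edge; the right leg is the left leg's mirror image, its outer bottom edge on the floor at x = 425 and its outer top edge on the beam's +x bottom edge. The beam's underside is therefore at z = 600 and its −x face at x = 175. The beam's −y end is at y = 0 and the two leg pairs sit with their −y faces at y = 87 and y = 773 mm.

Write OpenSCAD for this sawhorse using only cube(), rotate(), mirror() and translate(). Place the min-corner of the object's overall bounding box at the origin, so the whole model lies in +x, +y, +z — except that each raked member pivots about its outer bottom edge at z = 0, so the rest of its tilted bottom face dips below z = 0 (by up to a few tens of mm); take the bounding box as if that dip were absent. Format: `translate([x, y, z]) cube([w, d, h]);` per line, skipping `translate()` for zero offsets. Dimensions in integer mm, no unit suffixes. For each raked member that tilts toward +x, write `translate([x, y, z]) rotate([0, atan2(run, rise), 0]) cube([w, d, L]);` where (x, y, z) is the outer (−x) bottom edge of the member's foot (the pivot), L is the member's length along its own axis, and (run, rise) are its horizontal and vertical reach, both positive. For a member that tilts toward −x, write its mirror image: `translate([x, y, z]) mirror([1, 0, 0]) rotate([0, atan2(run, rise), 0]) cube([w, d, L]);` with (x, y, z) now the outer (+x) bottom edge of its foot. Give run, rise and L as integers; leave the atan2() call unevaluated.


// leg length = √(175² + 600²) = 625
// right-leg outer foot x = 2·175 + 75 = 425
// beam min-corner = (175, 0, 600)
translate([175, 0, 600]) cube([75, 916, 84]);
translate([0, 87, 0]) rotate([0, atan2(175, 600), 0]) cube([31, 56, 625]);
translate([425, 87, 0]) mirror([1, 0, 0]) rotate([0, atan2(175, 600), 0]) cube([31, 56, 625]);
translate([0, 773, 0]) rotate([0, atan2(175, 600), 0]) cube([31, 56, 625]);
translate([425, 773, 0]) mirror([1, 0, 0]) rotate([0, atan2(175, 600), 0]) cube([31, 56, 625]);


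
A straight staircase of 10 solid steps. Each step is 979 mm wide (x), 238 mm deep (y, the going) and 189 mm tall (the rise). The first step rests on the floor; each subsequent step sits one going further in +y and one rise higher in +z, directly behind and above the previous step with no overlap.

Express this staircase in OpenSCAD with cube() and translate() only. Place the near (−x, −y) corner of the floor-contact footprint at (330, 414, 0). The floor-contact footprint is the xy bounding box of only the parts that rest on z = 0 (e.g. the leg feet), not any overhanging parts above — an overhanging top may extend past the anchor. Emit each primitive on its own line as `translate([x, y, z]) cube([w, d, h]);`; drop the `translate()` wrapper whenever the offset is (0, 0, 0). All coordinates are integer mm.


translate([330, 414, 0]) cube([979, 238, 189]);
translate([330, 652, 189]) cube([979, 238, 189]);
translate([330, 890, 378]) cube([979, 238, 189]);
translate([330, 1128, 567]) cube([979, 238, 189]);
translate([330, 1366, 756]) cube([979, 238, 189]);
translate([330, 1604, 945]) cube([979, 238, 189]);
translate([330, 1842, 1134]) cube([979, 238, 189]);
translate([330, 2080, 1323]) cube([979, 238, 189]);
translate([330, 2318, 1512]) cube([979, 238, 189]);
translate([330, 2556, 1701]) cube([979, 238, 189]);


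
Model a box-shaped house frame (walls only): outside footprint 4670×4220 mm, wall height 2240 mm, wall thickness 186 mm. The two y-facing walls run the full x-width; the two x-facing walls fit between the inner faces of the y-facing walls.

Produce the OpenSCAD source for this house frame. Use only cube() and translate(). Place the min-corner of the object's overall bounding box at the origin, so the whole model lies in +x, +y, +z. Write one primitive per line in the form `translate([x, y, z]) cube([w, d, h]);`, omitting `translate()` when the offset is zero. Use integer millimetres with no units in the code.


cube([4670, 186, 2240]);
translate([0, 4034, 0]) cube([4670, 186, 2240]);
translate([0, 186, 0]) cube([186, 3848, 2240]);
translate([4484, 186, 0]) cube([186, 3848, 2240]);


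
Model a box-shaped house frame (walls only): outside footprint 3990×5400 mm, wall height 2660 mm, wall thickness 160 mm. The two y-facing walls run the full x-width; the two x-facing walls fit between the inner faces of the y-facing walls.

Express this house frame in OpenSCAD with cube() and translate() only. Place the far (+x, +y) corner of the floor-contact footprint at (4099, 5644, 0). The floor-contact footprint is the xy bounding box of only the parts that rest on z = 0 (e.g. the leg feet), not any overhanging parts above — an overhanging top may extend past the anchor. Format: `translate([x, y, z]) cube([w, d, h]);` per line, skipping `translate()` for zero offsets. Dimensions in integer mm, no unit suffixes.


translate([109, 244, 0]) cube([3990, 160, 2660]);
translate([109, 5484, 0]) cube([3990, 160, 2660]);
translate([109, 404, 0]) cube([160, 5080, 2660]);
translate([3939, 404, 0]) cube([160, 5080, 2660]);


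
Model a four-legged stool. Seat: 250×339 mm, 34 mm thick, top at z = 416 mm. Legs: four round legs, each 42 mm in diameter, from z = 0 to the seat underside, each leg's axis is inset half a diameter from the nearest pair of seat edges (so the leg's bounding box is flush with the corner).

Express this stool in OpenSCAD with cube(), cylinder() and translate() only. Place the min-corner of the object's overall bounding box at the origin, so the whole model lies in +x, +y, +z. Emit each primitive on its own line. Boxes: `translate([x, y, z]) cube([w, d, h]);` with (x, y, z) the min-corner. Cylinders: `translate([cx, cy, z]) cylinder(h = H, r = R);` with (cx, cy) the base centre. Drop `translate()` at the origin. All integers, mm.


translate([0, 0, 382]) cube([250, 339, 34]);
translate([21, 21, 0]) cylinder(h = 382, r = 21);
translate([229, 21, 0]) cylinder(h = 382, r = 21);
translate([21, 318, 0]) cylinder(h = 382, r = 21);
translate([229, 318, 0]) cylinder(h = 382, r = 21);


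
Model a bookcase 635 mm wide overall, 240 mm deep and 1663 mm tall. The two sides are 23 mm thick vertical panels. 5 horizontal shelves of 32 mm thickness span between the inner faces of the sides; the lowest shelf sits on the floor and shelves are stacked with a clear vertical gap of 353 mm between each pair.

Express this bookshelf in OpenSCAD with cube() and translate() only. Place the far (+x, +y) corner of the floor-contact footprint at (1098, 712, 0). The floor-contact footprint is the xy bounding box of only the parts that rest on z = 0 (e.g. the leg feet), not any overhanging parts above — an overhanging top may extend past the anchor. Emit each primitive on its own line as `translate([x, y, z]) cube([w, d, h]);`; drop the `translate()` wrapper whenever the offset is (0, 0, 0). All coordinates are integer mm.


translate([463, 472, 0]) cube([23, 240, 1663]);
translate([1075, 472, 0]) cube([23, 240, 1663]);
translate([486, 472, 0]) cube([589, 240, 32]);
translate([486, 472, 385]) cube([589, 240, 32]);
translate([486, 472, 770]) cube([589, 240, 32]);
translate([486, 472, 1155]) cube([589, 240, 32]);
translate([486, 472, 1540]) cube([589, 240, 32]);


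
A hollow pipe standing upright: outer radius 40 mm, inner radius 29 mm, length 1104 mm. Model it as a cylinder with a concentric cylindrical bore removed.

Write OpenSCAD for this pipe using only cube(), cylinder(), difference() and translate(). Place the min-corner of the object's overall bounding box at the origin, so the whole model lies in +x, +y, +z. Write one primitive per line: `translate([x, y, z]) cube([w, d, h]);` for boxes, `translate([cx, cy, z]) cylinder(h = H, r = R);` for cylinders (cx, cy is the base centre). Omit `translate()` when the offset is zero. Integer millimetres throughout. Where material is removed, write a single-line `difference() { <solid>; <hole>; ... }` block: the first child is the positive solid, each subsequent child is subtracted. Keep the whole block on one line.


difference() { translate([40, 40, 0]) cylinder(h = 1104, r = 40); translate([40, 40, 0]) cylinder(h = 1104, r = 29); }


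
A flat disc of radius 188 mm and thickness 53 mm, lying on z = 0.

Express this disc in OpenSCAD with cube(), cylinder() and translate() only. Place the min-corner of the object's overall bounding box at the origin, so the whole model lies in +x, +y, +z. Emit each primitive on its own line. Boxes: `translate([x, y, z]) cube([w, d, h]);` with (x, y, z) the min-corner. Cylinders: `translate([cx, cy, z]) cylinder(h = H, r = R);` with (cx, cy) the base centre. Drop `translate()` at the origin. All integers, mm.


translate([188, 188, 0]) cylinder(h = 53, r = 188);


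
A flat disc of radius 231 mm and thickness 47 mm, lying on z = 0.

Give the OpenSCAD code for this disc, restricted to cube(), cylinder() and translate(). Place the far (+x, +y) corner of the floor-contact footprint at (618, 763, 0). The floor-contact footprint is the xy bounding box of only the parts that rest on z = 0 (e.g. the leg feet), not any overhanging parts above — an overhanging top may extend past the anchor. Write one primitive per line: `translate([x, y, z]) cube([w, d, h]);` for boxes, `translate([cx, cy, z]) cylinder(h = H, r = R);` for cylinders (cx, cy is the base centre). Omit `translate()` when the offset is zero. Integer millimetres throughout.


translate([387, 532, 0]) cylinder(h = 47, r = 231);


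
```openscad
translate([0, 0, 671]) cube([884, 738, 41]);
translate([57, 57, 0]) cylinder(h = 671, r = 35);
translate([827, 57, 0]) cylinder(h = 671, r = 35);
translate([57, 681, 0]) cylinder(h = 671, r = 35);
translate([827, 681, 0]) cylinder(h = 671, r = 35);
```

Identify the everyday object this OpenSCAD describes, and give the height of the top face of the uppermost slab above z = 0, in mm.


A table. The table height is 712 mm.

A 884×738×41 slab sits at z = 671 on four Ø70 mm round legs — a table. The top surface is at 671 + 41 = 712 mm.


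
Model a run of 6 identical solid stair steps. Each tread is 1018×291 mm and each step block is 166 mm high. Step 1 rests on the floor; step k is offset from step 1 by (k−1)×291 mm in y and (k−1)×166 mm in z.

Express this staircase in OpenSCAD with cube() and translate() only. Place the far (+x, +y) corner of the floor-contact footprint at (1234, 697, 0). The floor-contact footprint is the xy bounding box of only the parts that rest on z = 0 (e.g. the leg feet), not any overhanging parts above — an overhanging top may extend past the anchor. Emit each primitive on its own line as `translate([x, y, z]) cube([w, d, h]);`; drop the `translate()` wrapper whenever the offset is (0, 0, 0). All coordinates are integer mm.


translate([216, 406, 0]) cube([1018, 291, 166]);
translate([216, 697, 166]) cube([1018, 291, 166]);
translate([216, 988, 332]) cube([1018, 291, 166]);
translate([216, 1279, 498]) cube([1018, 291, 166]);
translate([216, 1570, 664]) cube([1018, 291, 166]);
translate([216, 1861, 830]) cube([1018, 291, 166]);
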